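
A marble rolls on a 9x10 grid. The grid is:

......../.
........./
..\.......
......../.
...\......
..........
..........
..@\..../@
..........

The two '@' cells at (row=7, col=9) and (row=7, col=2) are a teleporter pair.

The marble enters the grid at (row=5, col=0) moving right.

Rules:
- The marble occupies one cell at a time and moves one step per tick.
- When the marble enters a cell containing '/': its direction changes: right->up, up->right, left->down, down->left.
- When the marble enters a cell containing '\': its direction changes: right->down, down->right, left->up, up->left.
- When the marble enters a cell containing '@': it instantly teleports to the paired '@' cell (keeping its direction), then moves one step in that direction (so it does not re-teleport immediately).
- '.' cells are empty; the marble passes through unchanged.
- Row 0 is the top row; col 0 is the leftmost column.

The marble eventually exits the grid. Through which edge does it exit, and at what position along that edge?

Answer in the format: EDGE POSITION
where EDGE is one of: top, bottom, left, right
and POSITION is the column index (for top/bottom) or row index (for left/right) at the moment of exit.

Answer: right 5

Derivation:
Step 1: enter (5,0), '.' pass, move right to (5,1)
Step 2: enter (5,1), '.' pass, move right to (5,2)
Step 3: enter (5,2), '.' pass, move right to (5,3)
Step 4: enter (5,3), '.' pass, move right to (5,4)
Step 5: enter (5,4), '.' pass, move right to (5,5)
Step 6: enter (5,5), '.' pass, move right to (5,6)
Step 7: enter (5,6), '.' pass, move right to (5,7)
Step 8: enter (5,7), '.' pass, move right to (5,8)
Step 9: enter (5,8), '.' pass, move right to (5,9)
Step 10: enter (5,9), '.' pass, move right to (5,10)
Step 11: at (5,10) — EXIT via right edge, pos 5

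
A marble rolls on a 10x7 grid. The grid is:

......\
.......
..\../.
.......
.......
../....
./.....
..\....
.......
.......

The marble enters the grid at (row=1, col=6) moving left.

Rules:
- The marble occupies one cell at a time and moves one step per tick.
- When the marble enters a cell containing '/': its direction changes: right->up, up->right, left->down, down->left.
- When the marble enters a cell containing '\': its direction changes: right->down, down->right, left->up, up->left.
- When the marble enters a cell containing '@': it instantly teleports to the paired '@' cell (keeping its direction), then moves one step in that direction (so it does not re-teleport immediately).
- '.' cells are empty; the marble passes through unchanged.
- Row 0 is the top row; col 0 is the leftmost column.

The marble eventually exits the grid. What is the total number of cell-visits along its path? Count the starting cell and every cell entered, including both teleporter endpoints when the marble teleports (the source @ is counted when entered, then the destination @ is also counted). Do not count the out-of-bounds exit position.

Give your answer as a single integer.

Step 1: enter (1,6), '.' pass, move left to (1,5)
Step 2: enter (1,5), '.' pass, move left to (1,4)
Step 3: enter (1,4), '.' pass, move left to (1,3)
Step 4: enter (1,3), '.' pass, move left to (1,2)
Step 5: enter (1,2), '.' pass, move left to (1,1)
Step 6: enter (1,1), '.' pass, move left to (1,0)
Step 7: enter (1,0), '.' pass, move left to (1,-1)
Step 8: at (1,-1) — EXIT via left edge, pos 1
Path length (cell visits): 7

Answer: 7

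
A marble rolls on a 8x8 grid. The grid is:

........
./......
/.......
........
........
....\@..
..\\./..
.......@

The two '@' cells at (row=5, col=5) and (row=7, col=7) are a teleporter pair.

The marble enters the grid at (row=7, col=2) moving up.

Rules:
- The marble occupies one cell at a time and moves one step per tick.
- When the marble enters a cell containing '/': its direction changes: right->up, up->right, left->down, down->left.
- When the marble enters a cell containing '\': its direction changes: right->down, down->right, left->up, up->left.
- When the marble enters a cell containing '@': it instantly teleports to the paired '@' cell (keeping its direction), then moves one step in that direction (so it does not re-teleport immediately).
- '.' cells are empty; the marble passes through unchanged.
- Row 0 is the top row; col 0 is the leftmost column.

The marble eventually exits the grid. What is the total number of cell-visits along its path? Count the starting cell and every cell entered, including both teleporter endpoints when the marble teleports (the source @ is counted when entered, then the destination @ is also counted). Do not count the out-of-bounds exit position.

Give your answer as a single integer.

Answer: 4

Derivation:
Step 1: enter (7,2), '.' pass, move up to (6,2)
Step 2: enter (6,2), '\' deflects up->left, move left to (6,1)
Step 3: enter (6,1), '.' pass, move left to (6,0)
Step 4: enter (6,0), '.' pass, move left to (6,-1)
Step 5: at (6,-1) — EXIT via left edge, pos 6
Path length (cell visits): 4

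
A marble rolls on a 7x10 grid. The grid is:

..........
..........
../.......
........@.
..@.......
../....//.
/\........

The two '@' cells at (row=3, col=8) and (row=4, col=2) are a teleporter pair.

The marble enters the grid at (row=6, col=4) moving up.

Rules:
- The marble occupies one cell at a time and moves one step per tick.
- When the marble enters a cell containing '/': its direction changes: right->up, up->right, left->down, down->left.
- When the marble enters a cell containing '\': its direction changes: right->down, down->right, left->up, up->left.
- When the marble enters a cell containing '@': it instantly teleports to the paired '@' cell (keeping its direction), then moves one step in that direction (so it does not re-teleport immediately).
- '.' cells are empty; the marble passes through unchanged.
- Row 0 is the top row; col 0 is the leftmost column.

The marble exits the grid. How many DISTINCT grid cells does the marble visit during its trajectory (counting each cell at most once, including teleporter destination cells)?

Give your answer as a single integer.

Answer: 7

Derivation:
Step 1: enter (6,4), '.' pass, move up to (5,4)
Step 2: enter (5,4), '.' pass, move up to (4,4)
Step 3: enter (4,4), '.' pass, move up to (3,4)
Step 4: enter (3,4), '.' pass, move up to (2,4)
Step 5: enter (2,4), '.' pass, move up to (1,4)
Step 6: enter (1,4), '.' pass, move up to (0,4)
Step 7: enter (0,4), '.' pass, move up to (-1,4)
Step 8: at (-1,4) — EXIT via top edge, pos 4
Distinct cells visited: 7 (path length 7)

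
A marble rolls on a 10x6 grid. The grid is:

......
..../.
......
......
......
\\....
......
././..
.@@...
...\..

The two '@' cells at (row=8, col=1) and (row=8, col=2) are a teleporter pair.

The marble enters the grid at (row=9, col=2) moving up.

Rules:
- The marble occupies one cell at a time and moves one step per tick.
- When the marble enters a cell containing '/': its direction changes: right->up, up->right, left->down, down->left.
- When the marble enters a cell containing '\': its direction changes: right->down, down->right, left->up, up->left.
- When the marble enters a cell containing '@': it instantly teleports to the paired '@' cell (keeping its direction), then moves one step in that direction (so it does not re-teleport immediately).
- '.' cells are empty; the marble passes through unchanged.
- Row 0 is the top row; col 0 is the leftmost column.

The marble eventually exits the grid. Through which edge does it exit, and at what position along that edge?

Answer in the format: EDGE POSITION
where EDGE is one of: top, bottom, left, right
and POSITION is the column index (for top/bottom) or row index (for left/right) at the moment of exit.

Step 1: enter (9,2), '.' pass, move up to (8,2)
Step 2: enter (8,2), '@' teleport (8,2)->(8,1), also enter (8,1), move up to (7,1)
Step 3: enter (7,1), '/' deflects up->right, move right to (7,2)
Step 4: enter (7,2), '.' pass, move right to (7,3)
Step 5: enter (7,3), '/' deflects right->up, move up to (6,3)
Step 6: enter (6,3), '.' pass, move up to (5,3)
Step 7: enter (5,3), '.' pass, move up to (4,3)
Step 8: enter (4,3), '.' pass, move up to (3,3)
Step 9: enter (3,3), '.' pass, move up to (2,3)
Step 10: enter (2,3), '.' pass, move up to (1,3)
Step 11: enter (1,3), '.' pass, move up to (0,3)
Step 12: enter (0,3), '.' pass, move up to (-1,3)
Step 13: at (-1,3) — EXIT via top edge, pos 3

Answer: top 3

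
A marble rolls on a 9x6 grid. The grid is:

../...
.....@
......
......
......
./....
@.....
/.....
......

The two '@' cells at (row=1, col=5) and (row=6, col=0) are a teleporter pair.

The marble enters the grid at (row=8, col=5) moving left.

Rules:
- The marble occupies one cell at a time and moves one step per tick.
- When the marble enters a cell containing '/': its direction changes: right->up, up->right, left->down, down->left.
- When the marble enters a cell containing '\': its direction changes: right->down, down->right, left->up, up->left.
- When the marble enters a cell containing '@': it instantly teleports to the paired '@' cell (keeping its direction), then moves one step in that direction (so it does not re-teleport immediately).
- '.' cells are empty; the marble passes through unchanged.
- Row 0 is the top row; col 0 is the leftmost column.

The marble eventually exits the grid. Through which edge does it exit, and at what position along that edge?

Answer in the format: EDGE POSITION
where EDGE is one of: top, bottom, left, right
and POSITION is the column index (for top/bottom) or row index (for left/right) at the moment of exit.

Answer: left 8

Derivation:
Step 1: enter (8,5), '.' pass, move left to (8,4)
Step 2: enter (8,4), '.' pass, move left to (8,3)
Step 3: enter (8,3), '.' pass, move left to (8,2)
Step 4: enter (8,2), '.' pass, move left to (8,1)
Step 5: enter (8,1), '.' pass, move left to (8,0)
Step 6: enter (8,0), '.' pass, move left to (8,-1)
Step 7: at (8,-1) — EXIT via left edge, pos 8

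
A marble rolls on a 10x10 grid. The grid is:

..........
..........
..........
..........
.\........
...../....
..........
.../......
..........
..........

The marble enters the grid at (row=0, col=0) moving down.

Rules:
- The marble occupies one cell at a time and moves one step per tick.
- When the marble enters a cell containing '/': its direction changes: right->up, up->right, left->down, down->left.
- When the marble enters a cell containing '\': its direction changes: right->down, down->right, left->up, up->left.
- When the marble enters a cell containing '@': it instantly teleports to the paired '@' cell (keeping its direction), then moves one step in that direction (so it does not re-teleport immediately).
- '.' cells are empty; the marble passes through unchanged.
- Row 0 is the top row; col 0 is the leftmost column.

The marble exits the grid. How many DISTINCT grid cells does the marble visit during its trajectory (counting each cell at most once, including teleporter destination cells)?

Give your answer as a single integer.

Step 1: enter (0,0), '.' pass, move down to (1,0)
Step 2: enter (1,0), '.' pass, move down to (2,0)
Step 3: enter (2,0), '.' pass, move down to (3,0)
Step 4: enter (3,0), '.' pass, move down to (4,0)
Step 5: enter (4,0), '.' pass, move down to (5,0)
Step 6: enter (5,0), '.' pass, move down to (6,0)
Step 7: enter (6,0), '.' pass, move down to (7,0)
Step 8: enter (7,0), '.' pass, move down to (8,0)
Step 9: enter (8,0), '.' pass, move down to (9,0)
Step 10: enter (9,0), '.' pass, move down to (10,0)
Step 11: at (10,0) — EXIT via bottom edge, pos 0
Distinct cells visited: 10 (path length 10)

Answer: 10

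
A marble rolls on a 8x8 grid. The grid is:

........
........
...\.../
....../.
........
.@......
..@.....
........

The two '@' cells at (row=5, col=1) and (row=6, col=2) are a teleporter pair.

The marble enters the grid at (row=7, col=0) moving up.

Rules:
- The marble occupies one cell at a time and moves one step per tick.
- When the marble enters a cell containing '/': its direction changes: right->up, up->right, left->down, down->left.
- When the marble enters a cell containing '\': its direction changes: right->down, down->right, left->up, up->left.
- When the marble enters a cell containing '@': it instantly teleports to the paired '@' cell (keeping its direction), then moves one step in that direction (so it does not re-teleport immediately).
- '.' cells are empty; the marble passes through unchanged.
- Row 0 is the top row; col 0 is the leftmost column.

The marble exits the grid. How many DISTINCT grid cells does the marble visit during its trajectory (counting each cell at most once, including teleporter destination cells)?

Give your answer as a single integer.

Answer: 8

Derivation:
Step 1: enter (7,0), '.' pass, move up to (6,0)
Step 2: enter (6,0), '.' pass, move up to (5,0)
Step 3: enter (5,0), '.' pass, move up to (4,0)
Step 4: enter (4,0), '.' pass, move up to (3,0)
Step 5: enter (3,0), '.' pass, move up to (2,0)
Step 6: enter (2,0), '.' pass, move up to (1,0)
Step 7: enter (1,0), '.' pass, move up to (0,0)
Step 8: enter (0,0), '.' pass, move up to (-1,0)
Step 9: at (-1,0) — EXIT via top edge, pos 0
Distinct cells visited: 8 (path length 8)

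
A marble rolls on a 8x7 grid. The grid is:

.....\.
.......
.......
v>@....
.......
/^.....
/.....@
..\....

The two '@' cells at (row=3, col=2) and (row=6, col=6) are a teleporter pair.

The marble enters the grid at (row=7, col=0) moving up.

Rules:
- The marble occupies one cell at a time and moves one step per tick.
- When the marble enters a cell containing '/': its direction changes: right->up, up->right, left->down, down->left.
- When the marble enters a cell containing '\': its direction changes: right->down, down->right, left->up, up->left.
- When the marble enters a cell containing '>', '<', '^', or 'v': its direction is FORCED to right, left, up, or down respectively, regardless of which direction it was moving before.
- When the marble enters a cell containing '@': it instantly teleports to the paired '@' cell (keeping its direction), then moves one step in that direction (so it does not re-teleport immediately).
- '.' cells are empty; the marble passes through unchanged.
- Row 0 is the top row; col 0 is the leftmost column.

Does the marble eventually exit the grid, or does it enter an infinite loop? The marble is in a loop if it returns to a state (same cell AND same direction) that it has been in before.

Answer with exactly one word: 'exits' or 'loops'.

Answer: exits

Derivation:
Step 1: enter (7,0), '.' pass, move up to (6,0)
Step 2: enter (6,0), '/' deflects up->right, move right to (6,1)
Step 3: enter (6,1), '.' pass, move right to (6,2)
Step 4: enter (6,2), '.' pass, move right to (6,3)
Step 5: enter (6,3), '.' pass, move right to (6,4)
Step 6: enter (6,4), '.' pass, move right to (6,5)
Step 7: enter (6,5), '.' pass, move right to (6,6)
Step 8: enter (6,6), '@' teleport (6,6)->(3,2), also enter (3,2), move right to (3,3)
Step 9: enter (3,3), '.' pass, move right to (3,4)
Step 10: enter (3,4), '.' pass, move right to (3,5)
Step 11: enter (3,5), '.' pass, move right to (3,6)
Step 12: enter (3,6), '.' pass, move right to (3,7)
Step 13: at (3,7) — EXIT via right edge, pos 3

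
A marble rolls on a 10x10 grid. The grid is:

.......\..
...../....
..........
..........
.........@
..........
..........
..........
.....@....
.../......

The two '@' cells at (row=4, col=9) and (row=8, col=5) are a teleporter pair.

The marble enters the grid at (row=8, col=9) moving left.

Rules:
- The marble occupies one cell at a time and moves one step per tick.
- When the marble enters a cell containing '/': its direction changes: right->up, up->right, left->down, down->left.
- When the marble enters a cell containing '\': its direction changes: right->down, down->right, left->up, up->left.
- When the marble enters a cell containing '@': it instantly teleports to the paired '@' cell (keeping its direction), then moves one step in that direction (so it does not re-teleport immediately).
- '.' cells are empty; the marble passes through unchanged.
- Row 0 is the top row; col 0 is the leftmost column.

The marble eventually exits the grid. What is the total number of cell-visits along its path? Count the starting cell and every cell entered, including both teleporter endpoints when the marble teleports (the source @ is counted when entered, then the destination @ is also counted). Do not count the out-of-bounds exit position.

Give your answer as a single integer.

Answer: 15

Derivation:
Step 1: enter (8,9), '.' pass, move left to (8,8)
Step 2: enter (8,8), '.' pass, move left to (8,7)
Step 3: enter (8,7), '.' pass, move left to (8,6)
Step 4: enter (8,6), '.' pass, move left to (8,5)
Step 5: enter (8,5), '@' teleport (8,5)->(4,9), also enter (4,9), move left to (4,8)
Step 6: enter (4,8), '.' pass, move left to (4,7)
Step 7: enter (4,7), '.' pass, move left to (4,6)
Step 8: enter (4,6), '.' pass, move left to (4,5)
Step 9: enter (4,5), '.' pass, move left to (4,4)
Step 10: enter (4,4), '.' pass, move left to (4,3)
Step 11: enter (4,3), '.' pass, move left to (4,2)
Step 12: enter (4,2), '.' pass, move left to (4,1)
Step 13: enter (4,1), '.' pass, move left to (4,0)
Step 14: enter (4,0), '.' pass, move left to (4,-1)
Step 15: at (4,-1) — EXIT via left edge, pos 4
Path length (cell visits): 15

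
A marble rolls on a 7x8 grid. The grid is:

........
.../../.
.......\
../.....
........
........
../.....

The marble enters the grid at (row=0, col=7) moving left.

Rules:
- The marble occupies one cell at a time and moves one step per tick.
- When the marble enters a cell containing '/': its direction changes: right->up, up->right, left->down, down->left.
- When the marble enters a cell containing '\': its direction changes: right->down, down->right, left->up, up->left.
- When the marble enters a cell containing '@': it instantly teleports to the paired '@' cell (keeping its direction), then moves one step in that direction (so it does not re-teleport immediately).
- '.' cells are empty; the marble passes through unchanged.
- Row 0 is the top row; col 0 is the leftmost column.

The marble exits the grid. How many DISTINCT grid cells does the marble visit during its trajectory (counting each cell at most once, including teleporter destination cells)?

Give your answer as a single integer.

Step 1: enter (0,7), '.' pass, move left to (0,6)
Step 2: enter (0,6), '.' pass, move left to (0,5)
Step 3: enter (0,5), '.' pass, move left to (0,4)
Step 4: enter (0,4), '.' pass, move left to (0,3)
Step 5: enter (0,3), '.' pass, move left to (0,2)
Step 6: enter (0,2), '.' pass, move left to (0,1)
Step 7: enter (0,1), '.' pass, move left to (0,0)
Step 8: enter (0,0), '.' pass, move left to (0,-1)
Step 9: at (0,-1) — EXIT via left edge, pos 0
Distinct cells visited: 8 (path length 8)

Answer: 8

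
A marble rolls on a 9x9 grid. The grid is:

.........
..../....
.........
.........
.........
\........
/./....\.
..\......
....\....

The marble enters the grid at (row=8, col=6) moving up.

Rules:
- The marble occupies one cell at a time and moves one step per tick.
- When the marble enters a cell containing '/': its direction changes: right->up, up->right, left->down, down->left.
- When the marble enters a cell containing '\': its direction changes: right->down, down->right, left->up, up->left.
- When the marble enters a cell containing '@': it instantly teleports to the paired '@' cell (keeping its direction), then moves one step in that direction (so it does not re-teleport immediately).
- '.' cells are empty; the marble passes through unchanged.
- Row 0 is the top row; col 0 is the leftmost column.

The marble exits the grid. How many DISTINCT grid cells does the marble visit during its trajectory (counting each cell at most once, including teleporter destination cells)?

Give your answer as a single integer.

Answer: 9

Derivation:
Step 1: enter (8,6), '.' pass, move up to (7,6)
Step 2: enter (7,6), '.' pass, move up to (6,6)
Step 3: enter (6,6), '.' pass, move up to (5,6)
Step 4: enter (5,6), '.' pass, move up to (4,6)
Step 5: enter (4,6), '.' pass, move up to (3,6)
Step 6: enter (3,6), '.' pass, move up to (2,6)
Step 7: enter (2,6), '.' pass, move up to (1,6)
Step 8: enter (1,6), '.' pass, move up to (0,6)
Step 9: enter (0,6), '.' pass, move up to (-1,6)
Step 10: at (-1,6) — EXIT via top edge, pos 6
Distinct cells visited: 9 (path length 9)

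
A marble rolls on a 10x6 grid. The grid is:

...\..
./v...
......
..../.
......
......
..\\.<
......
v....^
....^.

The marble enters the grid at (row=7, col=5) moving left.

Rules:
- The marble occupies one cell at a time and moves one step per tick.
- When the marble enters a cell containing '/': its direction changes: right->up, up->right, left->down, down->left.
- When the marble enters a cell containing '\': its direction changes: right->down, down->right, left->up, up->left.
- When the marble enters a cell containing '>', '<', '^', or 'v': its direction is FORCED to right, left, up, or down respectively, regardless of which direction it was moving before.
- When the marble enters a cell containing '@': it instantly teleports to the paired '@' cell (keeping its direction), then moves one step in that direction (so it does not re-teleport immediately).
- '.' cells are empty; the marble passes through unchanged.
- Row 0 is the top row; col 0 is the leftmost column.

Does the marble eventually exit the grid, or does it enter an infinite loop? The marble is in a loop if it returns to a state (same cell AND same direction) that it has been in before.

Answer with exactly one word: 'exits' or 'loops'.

Step 1: enter (7,5), '.' pass, move left to (7,4)
Step 2: enter (7,4), '.' pass, move left to (7,3)
Step 3: enter (7,3), '.' pass, move left to (7,2)
Step 4: enter (7,2), '.' pass, move left to (7,1)
Step 5: enter (7,1), '.' pass, move left to (7,0)
Step 6: enter (7,0), '.' pass, move left to (7,-1)
Step 7: at (7,-1) — EXIT via left edge, pos 7

Answer: exits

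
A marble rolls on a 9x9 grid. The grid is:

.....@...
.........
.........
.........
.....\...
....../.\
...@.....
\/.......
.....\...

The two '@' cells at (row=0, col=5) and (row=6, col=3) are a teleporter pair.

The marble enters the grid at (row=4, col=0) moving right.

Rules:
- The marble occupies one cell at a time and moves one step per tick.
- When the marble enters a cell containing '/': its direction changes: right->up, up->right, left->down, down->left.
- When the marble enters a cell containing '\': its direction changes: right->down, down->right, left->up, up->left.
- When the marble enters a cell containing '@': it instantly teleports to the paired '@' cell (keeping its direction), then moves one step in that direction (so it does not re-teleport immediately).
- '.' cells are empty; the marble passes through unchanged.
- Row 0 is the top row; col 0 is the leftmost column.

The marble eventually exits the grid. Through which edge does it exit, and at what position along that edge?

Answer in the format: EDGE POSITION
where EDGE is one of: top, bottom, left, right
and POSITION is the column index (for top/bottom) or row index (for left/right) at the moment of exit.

Step 1: enter (4,0), '.' pass, move right to (4,1)
Step 2: enter (4,1), '.' pass, move right to (4,2)
Step 3: enter (4,2), '.' pass, move right to (4,3)
Step 4: enter (4,3), '.' pass, move right to (4,4)
Step 5: enter (4,4), '.' pass, move right to (4,5)
Step 6: enter (4,5), '\' deflects right->down, move down to (5,5)
Step 7: enter (5,5), '.' pass, move down to (6,5)
Step 8: enter (6,5), '.' pass, move down to (7,5)
Step 9: enter (7,5), '.' pass, move down to (8,5)
Step 10: enter (8,5), '\' deflects down->right, move right to (8,6)
Step 11: enter (8,6), '.' pass, move right to (8,7)
Step 12: enter (8,7), '.' pass, move right to (8,8)
Step 13: enter (8,8), '.' pass, move right to (8,9)
Step 14: at (8,9) — EXIT via right edge, pos 8

Answer: right 8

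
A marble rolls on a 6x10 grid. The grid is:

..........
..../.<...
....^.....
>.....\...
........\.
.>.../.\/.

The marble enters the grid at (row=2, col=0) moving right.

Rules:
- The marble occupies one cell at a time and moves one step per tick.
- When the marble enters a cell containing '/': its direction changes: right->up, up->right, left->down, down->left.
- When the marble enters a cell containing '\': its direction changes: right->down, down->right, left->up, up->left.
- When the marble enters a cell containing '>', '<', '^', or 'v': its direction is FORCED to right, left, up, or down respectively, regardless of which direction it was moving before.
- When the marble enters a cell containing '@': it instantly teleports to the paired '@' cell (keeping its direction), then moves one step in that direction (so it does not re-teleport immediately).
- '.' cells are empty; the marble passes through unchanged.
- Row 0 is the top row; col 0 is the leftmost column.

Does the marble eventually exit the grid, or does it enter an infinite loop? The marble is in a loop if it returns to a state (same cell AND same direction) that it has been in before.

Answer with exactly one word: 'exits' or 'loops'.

Step 1: enter (2,0), '.' pass, move right to (2,1)
Step 2: enter (2,1), '.' pass, move right to (2,2)
Step 3: enter (2,2), '.' pass, move right to (2,3)
Step 4: enter (2,3), '.' pass, move right to (2,4)
Step 5: enter (2,4), '^' forces right->up, move up to (1,4)
Step 6: enter (1,4), '/' deflects up->right, move right to (1,5)
Step 7: enter (1,5), '.' pass, move right to (1,6)
Step 8: enter (1,6), '<' forces right->left, move left to (1,5)
Step 9: enter (1,5), '.' pass, move left to (1,4)
Step 10: enter (1,4), '/' deflects left->down, move down to (2,4)
Step 11: enter (2,4), '^' forces down->up, move up to (1,4)
Step 12: at (1,4) dir=up — LOOP DETECTED (seen before)

Answer: loops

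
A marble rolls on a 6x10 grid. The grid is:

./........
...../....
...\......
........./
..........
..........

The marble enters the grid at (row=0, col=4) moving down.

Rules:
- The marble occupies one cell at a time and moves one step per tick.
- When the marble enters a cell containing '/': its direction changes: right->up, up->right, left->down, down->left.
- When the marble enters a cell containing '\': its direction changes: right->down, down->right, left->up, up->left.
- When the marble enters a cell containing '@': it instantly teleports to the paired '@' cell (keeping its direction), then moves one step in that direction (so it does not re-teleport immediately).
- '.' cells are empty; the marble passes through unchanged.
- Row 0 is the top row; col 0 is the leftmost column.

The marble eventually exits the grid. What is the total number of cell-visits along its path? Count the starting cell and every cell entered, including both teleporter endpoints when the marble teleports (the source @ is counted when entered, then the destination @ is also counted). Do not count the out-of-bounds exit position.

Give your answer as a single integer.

Answer: 6

Derivation:
Step 1: enter (0,4), '.' pass, move down to (1,4)
Step 2: enter (1,4), '.' pass, move down to (2,4)
Step 3: enter (2,4), '.' pass, move down to (3,4)
Step 4: enter (3,4), '.' pass, move down to (4,4)
Step 5: enter (4,4), '.' pass, move down to (5,4)
Step 6: enter (5,4), '.' pass, move down to (6,4)
Step 7: at (6,4) — EXIT via bottom edge, pos 4
Path length (cell visits): 6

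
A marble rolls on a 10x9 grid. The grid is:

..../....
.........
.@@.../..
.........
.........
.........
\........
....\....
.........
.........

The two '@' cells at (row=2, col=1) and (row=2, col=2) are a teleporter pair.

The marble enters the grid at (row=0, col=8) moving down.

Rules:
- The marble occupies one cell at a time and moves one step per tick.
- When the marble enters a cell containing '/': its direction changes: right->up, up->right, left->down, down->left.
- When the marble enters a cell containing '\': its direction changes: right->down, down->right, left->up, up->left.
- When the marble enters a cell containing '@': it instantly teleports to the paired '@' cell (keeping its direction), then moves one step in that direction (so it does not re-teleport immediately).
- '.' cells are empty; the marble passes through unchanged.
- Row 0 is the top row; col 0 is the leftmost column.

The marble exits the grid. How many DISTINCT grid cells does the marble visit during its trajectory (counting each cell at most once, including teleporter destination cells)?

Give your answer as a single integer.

Step 1: enter (0,8), '.' pass, move down to (1,8)
Step 2: enter (1,8), '.' pass, move down to (2,8)
Step 3: enter (2,8), '.' pass, move down to (3,8)
Step 4: enter (3,8), '.' pass, move down to (4,8)
Step 5: enter (4,8), '.' pass, move down to (5,8)
Step 6: enter (5,8), '.' pass, move down to (6,8)
Step 7: enter (6,8), '.' pass, move down to (7,8)
Step 8: enter (7,8), '.' pass, move down to (8,8)
Step 9: enter (8,8), '.' pass, move down to (9,8)
Step 10: enter (9,8), '.' pass, move down to (10,8)
Step 11: at (10,8) — EXIT via bottom edge, pos 8
Distinct cells visited: 10 (path length 10)

Answer: 10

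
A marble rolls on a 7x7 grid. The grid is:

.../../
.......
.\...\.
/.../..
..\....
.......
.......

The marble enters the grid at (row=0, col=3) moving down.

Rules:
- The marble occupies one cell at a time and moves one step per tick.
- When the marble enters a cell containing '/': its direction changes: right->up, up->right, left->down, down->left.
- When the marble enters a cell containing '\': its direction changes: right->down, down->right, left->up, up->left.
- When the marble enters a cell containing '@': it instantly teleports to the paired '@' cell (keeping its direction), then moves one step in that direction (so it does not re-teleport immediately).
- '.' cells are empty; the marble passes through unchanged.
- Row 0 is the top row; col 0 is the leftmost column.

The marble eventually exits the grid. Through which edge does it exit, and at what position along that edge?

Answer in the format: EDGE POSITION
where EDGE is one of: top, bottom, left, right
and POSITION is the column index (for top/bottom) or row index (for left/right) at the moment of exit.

Step 1: enter (0,3), '/' deflects down->left, move left to (0,2)
Step 2: enter (0,2), '.' pass, move left to (0,1)
Step 3: enter (0,1), '.' pass, move left to (0,0)
Step 4: enter (0,0), '.' pass, move left to (0,-1)
Step 5: at (0,-1) — EXIT via left edge, pos 0

Answer: left 0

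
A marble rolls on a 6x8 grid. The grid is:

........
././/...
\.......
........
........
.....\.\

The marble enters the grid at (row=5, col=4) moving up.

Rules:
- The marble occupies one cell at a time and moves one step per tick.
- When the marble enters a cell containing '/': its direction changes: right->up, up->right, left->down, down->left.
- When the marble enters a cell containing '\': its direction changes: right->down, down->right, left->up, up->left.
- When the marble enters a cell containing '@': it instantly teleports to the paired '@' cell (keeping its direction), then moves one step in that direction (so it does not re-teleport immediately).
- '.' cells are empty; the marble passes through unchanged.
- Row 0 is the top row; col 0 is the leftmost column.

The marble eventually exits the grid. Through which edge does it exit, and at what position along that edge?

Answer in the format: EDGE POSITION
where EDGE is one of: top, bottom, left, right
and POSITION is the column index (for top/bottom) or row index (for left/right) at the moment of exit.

Answer: right 1

Derivation:
Step 1: enter (5,4), '.' pass, move up to (4,4)
Step 2: enter (4,4), '.' pass, move up to (3,4)
Step 3: enter (3,4), '.' pass, move up to (2,4)
Step 4: enter (2,4), '.' pass, move up to (1,4)
Step 5: enter (1,4), '/' deflects up->right, move right to (1,5)
Step 6: enter (1,5), '.' pass, move right to (1,6)
Step 7: enter (1,6), '.' pass, move right to (1,7)
Step 8: enter (1,7), '.' pass, move right to (1,8)
Step 9: at (1,8) — EXIT via right edge, pos 1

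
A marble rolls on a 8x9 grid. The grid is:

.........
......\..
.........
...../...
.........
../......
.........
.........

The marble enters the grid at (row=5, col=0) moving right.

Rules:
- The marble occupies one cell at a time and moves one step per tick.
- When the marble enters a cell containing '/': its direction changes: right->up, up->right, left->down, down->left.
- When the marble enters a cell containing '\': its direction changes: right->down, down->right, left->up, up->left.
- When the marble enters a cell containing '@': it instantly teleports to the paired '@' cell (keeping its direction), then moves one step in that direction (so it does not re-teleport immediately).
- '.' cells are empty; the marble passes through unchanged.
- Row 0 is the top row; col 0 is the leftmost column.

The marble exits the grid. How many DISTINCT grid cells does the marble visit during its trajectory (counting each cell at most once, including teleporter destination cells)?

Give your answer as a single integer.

Answer: 8

Derivation:
Step 1: enter (5,0), '.' pass, move right to (5,1)
Step 2: enter (5,1), '.' pass, move right to (5,2)
Step 3: enter (5,2), '/' deflects right->up, move up to (4,2)
Step 4: enter (4,2), '.' pass, move up to (3,2)
Step 5: enter (3,2), '.' pass, move up to (2,2)
Step 6: enter (2,2), '.' pass, move up to (1,2)
Step 7: enter (1,2), '.' pass, move up to (0,2)
Step 8: enter (0,2), '.' pass, move up to (-1,2)
Step 9: at (-1,2) — EXIT via top edge, pos 2
Distinct cells visited: 8 (path length 8)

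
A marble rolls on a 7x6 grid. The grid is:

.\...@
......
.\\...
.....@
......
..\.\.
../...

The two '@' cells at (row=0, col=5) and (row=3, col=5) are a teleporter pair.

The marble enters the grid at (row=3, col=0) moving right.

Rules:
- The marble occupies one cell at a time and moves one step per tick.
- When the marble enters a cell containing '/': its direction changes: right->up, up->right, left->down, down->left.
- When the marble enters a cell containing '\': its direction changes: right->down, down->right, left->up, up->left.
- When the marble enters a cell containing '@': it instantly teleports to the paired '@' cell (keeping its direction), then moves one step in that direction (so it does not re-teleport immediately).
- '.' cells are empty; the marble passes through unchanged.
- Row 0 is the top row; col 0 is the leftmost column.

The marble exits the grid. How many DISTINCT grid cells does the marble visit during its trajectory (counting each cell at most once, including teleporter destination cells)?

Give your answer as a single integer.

Step 1: enter (3,0), '.' pass, move right to (3,1)
Step 2: enter (3,1), '.' pass, move right to (3,2)
Step 3: enter (3,2), '.' pass, move right to (3,3)
Step 4: enter (3,3), '.' pass, move right to (3,4)
Step 5: enter (3,4), '.' pass, move right to (3,5)
Step 6: enter (3,5), '@' teleport (3,5)->(0,5), also enter (0,5), move right to (0,6)
Step 7: at (0,6) — EXIT via right edge, pos 0
Distinct cells visited: 7 (path length 7)

Answer: 7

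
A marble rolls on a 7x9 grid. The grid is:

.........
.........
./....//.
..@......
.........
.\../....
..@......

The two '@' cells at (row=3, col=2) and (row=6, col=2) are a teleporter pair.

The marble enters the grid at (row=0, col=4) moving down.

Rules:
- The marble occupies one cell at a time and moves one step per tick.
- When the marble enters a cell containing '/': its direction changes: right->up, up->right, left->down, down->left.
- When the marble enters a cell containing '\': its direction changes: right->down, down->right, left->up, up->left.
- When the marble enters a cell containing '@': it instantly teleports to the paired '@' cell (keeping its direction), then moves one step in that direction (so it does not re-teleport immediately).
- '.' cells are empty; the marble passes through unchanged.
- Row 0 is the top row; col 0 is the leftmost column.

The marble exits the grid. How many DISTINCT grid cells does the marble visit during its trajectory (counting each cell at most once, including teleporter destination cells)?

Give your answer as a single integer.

Answer: 18

Derivation:
Step 1: enter (0,4), '.' pass, move down to (1,4)
Step 2: enter (1,4), '.' pass, move down to (2,4)
Step 3: enter (2,4), '.' pass, move down to (3,4)
Step 4: enter (3,4), '.' pass, move down to (4,4)
Step 5: enter (4,4), '.' pass, move down to (5,4)
Step 6: enter (5,4), '/' deflects down->left, move left to (5,3)
Step 7: enter (5,3), '.' pass, move left to (5,2)
Step 8: enter (5,2), '.' pass, move left to (5,1)
Step 9: enter (5,1), '\' deflects left->up, move up to (4,1)
Step 10: enter (4,1), '.' pass, move up to (3,1)
Step 11: enter (3,1), '.' pass, move up to (2,1)
Step 12: enter (2,1), '/' deflects up->right, move right to (2,2)
Step 13: enter (2,2), '.' pass, move right to (2,3)
Step 14: enter (2,3), '.' pass, move right to (2,4)
Step 15: enter (2,4), '.' pass, move right to (2,5)
Step 16: enter (2,5), '.' pass, move right to (2,6)
Step 17: enter (2,6), '/' deflects right->up, move up to (1,6)
Step 18: enter (1,6), '.' pass, move up to (0,6)
Step 19: enter (0,6), '.' pass, move up to (-1,6)
Step 20: at (-1,6) — EXIT via top edge, pos 6
Distinct cells visited: 18 (path length 19)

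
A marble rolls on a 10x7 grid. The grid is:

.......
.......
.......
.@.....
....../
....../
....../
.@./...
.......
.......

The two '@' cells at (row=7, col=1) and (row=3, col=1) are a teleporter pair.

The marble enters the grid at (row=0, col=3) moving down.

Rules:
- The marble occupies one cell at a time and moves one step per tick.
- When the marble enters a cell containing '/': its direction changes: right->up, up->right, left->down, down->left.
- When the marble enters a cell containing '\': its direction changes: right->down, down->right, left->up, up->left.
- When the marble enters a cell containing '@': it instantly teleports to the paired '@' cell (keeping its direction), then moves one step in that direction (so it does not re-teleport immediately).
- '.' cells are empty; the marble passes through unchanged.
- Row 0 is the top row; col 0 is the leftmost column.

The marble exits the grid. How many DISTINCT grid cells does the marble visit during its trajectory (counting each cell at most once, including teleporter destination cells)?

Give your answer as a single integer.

Answer: 12

Derivation:
Step 1: enter (0,3), '.' pass, move down to (1,3)
Step 2: enter (1,3), '.' pass, move down to (2,3)
Step 3: enter (2,3), '.' pass, move down to (3,3)
Step 4: enter (3,3), '.' pass, move down to (4,3)
Step 5: enter (4,3), '.' pass, move down to (5,3)
Step 6: enter (5,3), '.' pass, move down to (6,3)
Step 7: enter (6,3), '.' pass, move down to (7,3)
Step 8: enter (7,3), '/' deflects down->left, move left to (7,2)
Step 9: enter (7,2), '.' pass, move left to (7,1)
Step 10: enter (7,1), '@' teleport (7,1)->(3,1), also enter (3,1), move left to (3,0)
Step 11: enter (3,0), '.' pass, move left to (3,-1)
Step 12: at (3,-1) — EXIT via left edge, pos 3
Distinct cells visited: 12 (path length 12)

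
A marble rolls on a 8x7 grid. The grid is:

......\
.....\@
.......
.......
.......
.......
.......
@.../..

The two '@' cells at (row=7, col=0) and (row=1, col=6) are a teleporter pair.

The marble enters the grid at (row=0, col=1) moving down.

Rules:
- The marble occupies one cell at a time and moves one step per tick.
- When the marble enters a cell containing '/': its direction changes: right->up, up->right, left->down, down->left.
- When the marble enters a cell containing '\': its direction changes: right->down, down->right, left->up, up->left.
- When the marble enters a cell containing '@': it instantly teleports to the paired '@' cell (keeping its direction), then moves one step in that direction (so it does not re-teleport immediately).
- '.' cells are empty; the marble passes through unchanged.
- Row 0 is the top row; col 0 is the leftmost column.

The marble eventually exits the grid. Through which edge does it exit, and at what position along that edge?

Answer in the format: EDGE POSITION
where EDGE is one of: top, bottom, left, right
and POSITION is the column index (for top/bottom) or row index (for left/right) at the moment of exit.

Answer: bottom 1

Derivation:
Step 1: enter (0,1), '.' pass, move down to (1,1)
Step 2: enter (1,1), '.' pass, move down to (2,1)
Step 3: enter (2,1), '.' pass, move down to (3,1)
Step 4: enter (3,1), '.' pass, move down to (4,1)
Step 5: enter (4,1), '.' pass, move down to (5,1)
Step 6: enter (5,1), '.' pass, move down to (6,1)
Step 7: enter (6,1), '.' pass, move down to (7,1)
Step 8: enter (7,1), '.' pass, move down to (8,1)
Step 9: at (8,1) — EXIT via bottom edge, pos 1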